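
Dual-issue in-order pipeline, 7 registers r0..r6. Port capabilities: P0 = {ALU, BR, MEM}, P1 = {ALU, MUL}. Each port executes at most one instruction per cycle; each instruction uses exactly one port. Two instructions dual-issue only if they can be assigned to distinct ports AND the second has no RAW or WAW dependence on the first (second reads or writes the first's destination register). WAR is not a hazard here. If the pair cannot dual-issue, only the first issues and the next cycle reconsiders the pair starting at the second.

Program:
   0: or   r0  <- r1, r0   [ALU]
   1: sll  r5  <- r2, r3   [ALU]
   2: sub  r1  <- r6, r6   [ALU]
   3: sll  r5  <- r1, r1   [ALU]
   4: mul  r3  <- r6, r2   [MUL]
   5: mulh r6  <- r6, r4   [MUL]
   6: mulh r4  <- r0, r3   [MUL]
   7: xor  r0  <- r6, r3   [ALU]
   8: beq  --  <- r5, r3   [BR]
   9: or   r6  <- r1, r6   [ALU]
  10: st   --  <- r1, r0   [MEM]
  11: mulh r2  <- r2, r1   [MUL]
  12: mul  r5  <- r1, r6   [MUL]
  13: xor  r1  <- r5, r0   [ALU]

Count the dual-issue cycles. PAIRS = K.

PAIRS = 5

c0: i0+i1 or.ALU sll.ALU  pair
c1: i2 sub.ALU  RAW r1
c2: i3+i4 sll.ALU mul.MUL  pair
c3: i5 mulh.MUL  no-port MUL/MUL
c4: i6+i7 mulh.MUL xor.ALU  pair
c5: i8+i9 beq.BR or.ALU  pair
c6: i10+i11 st.MEM mulh.MUL  pair
c7: i12 mul.MUL  RAW r5
c8: i13 xor.ALU  tail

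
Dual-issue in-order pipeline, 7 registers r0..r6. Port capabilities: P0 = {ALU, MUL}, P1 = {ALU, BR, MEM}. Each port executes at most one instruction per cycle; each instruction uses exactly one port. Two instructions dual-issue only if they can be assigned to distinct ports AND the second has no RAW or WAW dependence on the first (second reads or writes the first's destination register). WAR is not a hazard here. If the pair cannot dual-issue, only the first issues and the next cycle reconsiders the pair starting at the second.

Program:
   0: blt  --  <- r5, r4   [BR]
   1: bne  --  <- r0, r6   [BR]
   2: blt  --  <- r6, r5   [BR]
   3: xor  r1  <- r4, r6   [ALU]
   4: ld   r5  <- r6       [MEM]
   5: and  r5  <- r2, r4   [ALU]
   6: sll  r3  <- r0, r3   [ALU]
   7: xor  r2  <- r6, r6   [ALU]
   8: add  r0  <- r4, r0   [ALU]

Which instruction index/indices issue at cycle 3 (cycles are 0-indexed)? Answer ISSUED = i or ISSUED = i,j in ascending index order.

ISSUED = 4

#0 head=0: blt i0 no-port BR/BR
#1 head=1: bne i1 no-port BR/BR
#2 head=2: blt xor i2+i3 pair
#3 head=4: ld i4 WAW r5
#4 head=5: and sll i5+i6 pair
#5 head=7: xor add i7+i8 pair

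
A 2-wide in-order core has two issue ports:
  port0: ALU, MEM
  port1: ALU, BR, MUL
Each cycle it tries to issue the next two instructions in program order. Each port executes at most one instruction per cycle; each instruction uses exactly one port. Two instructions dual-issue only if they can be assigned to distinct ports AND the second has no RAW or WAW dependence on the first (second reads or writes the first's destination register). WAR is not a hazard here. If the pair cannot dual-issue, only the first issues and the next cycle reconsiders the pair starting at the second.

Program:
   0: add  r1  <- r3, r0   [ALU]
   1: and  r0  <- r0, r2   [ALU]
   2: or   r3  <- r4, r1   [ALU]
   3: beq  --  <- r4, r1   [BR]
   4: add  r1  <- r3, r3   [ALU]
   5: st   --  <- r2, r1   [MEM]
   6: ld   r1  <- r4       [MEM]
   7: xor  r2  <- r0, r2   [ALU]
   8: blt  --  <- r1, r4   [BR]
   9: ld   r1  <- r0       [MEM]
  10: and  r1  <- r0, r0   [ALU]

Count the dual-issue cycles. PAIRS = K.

PAIRS = 4

#0 head=0: add;and i0&i1 2-wide
#1 head=2: or;beq i2&i3 2-wide
#2 head=4: add i4 RAW r1
#3 head=5: st i5 no-port MEM/MEM
#4 head=6: ld;xor i6&i7 2-wide
#5 head=8: blt;ld i8&i9 2-wide
#6 head=10: and i10 tail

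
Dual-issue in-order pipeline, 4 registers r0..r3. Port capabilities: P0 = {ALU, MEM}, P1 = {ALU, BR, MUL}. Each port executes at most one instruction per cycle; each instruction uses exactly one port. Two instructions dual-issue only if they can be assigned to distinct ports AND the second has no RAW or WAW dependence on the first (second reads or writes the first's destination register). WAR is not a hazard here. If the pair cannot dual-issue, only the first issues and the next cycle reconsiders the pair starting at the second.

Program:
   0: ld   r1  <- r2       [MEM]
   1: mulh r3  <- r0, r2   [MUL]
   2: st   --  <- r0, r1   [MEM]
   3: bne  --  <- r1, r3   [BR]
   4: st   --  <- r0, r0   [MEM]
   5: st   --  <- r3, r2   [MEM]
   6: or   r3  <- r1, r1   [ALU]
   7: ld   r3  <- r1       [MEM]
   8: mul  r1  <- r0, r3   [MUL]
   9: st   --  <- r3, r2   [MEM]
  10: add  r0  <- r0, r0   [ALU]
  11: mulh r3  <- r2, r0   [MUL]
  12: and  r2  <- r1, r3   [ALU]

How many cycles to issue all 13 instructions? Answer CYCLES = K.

c0: i0/i1 ld/mulh  dual
c1: i2/i3 st/bne  dual
c2: i4 st  no-port MEM/MEM
c3: i5/i6 st/or  dual
c4: i7 ld  RAW r3
c5: i8/i9 mul/st  dual
c6: i10 add  RAW r0
c7: i11 mulh  RAW r3
c8: i12 and  tail

CYCLES = 9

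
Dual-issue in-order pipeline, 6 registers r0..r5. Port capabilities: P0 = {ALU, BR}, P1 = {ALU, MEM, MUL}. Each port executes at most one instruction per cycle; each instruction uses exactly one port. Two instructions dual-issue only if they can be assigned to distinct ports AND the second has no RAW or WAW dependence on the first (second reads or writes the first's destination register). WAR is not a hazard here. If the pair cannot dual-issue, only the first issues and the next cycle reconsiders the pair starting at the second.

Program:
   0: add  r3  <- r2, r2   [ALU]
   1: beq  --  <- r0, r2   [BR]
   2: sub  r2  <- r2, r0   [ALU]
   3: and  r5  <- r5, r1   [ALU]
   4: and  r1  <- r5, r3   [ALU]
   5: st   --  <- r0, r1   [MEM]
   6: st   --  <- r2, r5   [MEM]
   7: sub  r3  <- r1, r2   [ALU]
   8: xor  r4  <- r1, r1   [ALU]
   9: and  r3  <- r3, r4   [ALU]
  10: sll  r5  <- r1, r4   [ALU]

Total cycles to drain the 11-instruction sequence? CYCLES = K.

CYCLES = 7

c0: i0/i1 add beq  2-wide
c1: i2/i3 sub and  2-wide
c2: i4 and  RAW r1
c3: i5 st  no-port MEM/MEM
c4: i6/i7 st sub  2-wide
c5: i8 xor  RAW r4
c6: i9/i10 and sll  2-wide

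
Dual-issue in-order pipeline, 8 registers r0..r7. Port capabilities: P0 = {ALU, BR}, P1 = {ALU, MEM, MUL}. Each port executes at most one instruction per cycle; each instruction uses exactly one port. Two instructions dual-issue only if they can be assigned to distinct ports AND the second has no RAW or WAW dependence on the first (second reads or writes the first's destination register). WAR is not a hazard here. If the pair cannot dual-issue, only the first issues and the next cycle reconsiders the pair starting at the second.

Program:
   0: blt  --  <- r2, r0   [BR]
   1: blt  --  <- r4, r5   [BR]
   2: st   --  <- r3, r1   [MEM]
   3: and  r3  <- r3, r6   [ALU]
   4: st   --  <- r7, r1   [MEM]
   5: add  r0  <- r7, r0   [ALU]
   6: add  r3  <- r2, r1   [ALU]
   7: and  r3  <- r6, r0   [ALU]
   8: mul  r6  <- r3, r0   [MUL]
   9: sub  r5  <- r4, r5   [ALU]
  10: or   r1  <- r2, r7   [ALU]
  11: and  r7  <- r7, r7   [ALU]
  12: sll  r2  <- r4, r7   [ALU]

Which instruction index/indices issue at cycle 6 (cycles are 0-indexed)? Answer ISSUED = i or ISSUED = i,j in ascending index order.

[0] i0  blt  -- no-port BR/BR
[1] i1,i2  blt;st  -- 2-wide
[2] i3,i4  and;st  -- 2-wide
[3] i5,i6  add;add  -- 2-wide
[4] i7  and  -- RAW r3
[5] i8,i9  mul;sub  -- 2-wide
[6] i10,i11  or;and  -- 2-wide
[7] i12  sll  -- tail

ISSUED = 10,11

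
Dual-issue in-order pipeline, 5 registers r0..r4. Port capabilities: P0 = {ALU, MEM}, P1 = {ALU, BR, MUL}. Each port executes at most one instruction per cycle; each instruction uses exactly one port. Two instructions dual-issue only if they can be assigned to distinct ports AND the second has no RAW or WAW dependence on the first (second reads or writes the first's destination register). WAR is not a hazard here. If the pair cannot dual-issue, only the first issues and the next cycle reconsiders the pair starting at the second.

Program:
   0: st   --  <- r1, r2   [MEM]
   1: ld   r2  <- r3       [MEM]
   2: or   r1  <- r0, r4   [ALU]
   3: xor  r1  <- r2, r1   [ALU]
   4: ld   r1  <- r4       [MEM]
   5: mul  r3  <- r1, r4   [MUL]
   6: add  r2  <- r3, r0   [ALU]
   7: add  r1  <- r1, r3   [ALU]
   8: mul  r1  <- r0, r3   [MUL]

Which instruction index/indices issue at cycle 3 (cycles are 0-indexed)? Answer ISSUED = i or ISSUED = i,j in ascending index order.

0. st.MEM @i0  | no-port MEM/MEM
1. ld.MEM;or.ALU @i1/i2  | pair
2. xor.ALU @i3  | WAW r1
3. ld.MEM @i4  | RAW r1
4. mul.MUL @i5  | RAW r3
5. add.ALU;add.ALU @i6/i7  | pair
6. mul.MUL @i8  | tail

ISSUED = 4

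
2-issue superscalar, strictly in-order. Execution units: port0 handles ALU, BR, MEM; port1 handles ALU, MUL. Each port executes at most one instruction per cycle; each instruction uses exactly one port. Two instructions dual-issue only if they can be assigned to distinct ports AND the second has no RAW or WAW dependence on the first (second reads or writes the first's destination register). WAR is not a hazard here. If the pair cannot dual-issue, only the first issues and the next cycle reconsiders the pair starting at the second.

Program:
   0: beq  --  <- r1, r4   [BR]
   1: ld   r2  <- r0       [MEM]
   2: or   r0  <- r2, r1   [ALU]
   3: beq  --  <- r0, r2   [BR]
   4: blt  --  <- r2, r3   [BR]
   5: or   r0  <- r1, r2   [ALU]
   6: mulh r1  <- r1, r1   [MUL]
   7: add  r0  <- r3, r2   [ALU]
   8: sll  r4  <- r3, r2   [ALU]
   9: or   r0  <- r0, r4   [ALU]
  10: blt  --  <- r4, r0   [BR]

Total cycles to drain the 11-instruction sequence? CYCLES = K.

#0 head=0: beq.BR i0 no-port BR/MEM
#1 head=1: ld.MEM i1 RAW r2
#2 head=2: or.ALU i2 RAW r0
#3 head=3: beq.BR i3 no-port BR/BR
#4 head=4: blt.BR/or.ALU i4+i5 dual
#5 head=6: mulh.MUL/add.ALU i6+i7 dual
#6 head=8: sll.ALU i8 RAW r4
#7 head=9: or.ALU i9 RAW r0
#8 head=10: blt.BR i10 tail

CYCLES = 9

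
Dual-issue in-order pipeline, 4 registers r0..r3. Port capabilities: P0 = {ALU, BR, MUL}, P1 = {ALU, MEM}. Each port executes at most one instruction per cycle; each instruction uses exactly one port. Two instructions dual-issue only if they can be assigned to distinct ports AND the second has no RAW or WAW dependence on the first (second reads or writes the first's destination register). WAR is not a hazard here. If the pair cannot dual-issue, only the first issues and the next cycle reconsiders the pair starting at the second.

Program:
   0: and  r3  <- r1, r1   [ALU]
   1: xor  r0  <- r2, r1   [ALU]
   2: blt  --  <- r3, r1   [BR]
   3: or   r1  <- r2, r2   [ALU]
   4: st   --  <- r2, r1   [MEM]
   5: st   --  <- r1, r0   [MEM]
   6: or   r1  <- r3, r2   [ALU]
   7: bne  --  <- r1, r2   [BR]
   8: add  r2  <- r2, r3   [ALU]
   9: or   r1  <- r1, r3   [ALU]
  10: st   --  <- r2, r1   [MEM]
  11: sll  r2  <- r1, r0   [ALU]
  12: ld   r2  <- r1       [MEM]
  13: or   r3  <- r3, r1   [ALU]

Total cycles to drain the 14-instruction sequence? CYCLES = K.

CYCLES = 8

c0: i0&i1 and.ALU/xor.ALU  dual
c1: i2&i3 blt.BR/or.ALU  dual
c2: i4 st.MEM  no-port MEM/MEM
c3: i5&i6 st.MEM/or.ALU  dual
c4: i7&i8 bne.BR/add.ALU  dual
c5: i9 or.ALU  RAW r1
c6: i10&i11 st.MEM/sll.ALU  dual
c7: i12&i13 ld.MEM/or.ALU  dual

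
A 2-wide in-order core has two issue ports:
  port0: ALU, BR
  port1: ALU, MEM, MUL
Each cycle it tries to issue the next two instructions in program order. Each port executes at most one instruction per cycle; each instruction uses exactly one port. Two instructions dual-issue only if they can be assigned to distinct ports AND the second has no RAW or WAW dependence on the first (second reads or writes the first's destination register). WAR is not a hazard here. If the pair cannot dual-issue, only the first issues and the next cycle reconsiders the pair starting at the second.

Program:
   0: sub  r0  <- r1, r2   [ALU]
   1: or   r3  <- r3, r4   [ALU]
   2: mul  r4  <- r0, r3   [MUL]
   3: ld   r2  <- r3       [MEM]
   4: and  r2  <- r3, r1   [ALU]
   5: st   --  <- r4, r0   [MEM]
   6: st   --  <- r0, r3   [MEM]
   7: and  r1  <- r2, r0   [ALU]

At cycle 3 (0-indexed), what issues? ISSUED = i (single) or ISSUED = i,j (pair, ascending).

#0 head=0: sub.ALU+or.ALU i0+i1 2-wide
#1 head=2: mul.MUL i2 no-port MUL/MEM
#2 head=3: ld.MEM i3 WAW r2
#3 head=4: and.ALU+st.MEM i4+i5 2-wide
#4 head=6: st.MEM+and.ALU i6+i7 2-wide

ISSUED = 4,5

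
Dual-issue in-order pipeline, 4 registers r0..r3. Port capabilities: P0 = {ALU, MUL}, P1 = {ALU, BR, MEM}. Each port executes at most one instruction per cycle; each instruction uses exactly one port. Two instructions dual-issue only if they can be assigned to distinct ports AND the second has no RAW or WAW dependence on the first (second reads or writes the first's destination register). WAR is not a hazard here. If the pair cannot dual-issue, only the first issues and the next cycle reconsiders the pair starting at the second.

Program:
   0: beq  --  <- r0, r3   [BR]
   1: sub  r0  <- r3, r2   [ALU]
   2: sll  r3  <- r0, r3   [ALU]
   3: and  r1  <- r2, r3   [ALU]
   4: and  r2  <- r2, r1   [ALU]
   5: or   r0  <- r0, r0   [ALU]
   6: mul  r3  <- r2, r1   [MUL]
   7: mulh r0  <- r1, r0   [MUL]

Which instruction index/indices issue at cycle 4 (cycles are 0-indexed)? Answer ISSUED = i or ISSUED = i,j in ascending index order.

[0] i0,i1  beq;sub  -- dual
[1] i2  sll  -- RAW r3
[2] i3  and  -- RAW r1
[3] i4,i5  and;or  -- dual
[4] i6  mul  -- no-port MUL/MUL
[5] i7  mulh  -- tail

ISSUED = 6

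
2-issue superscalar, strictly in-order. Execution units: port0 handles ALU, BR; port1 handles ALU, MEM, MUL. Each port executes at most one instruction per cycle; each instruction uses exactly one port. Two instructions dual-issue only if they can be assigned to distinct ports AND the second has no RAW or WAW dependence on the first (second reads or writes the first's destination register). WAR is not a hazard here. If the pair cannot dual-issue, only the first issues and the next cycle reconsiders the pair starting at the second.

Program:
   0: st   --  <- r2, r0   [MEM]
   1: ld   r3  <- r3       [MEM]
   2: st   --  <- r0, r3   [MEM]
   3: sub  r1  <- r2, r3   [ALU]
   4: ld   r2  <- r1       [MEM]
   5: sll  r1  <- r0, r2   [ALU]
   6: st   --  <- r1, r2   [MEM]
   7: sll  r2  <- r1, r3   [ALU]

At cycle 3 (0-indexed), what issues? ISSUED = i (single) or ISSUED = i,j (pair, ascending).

ISSUED = 4

#0 head=0: st i0 no-port MEM/MEM
#1 head=1: ld i1 no-port MEM/MEM
#2 head=2: st;sub i2,i3 pair
#3 head=4: ld i4 RAW r2
#4 head=5: sll i5 RAW r1
#5 head=6: st;sll i6,i7 pair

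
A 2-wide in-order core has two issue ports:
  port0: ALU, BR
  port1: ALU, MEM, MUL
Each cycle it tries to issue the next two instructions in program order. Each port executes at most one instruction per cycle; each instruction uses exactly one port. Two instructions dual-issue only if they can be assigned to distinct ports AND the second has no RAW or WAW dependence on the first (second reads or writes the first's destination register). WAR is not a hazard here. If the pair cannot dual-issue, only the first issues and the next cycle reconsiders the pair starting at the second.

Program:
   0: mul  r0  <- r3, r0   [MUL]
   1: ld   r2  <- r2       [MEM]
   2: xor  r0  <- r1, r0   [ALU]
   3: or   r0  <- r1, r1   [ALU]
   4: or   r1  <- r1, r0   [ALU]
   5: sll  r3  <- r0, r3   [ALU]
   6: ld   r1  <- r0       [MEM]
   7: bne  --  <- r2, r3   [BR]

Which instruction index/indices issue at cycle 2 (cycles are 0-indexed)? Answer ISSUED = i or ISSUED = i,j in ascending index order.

c0: i0 mul  no-port MUL/MEM
c1: i1&i2 ld+xor  dual
c2: i3 or  RAW r0
c3: i4&i5 or+sll  dual
c4: i6&i7 ld+bne  dual

ISSUED = 3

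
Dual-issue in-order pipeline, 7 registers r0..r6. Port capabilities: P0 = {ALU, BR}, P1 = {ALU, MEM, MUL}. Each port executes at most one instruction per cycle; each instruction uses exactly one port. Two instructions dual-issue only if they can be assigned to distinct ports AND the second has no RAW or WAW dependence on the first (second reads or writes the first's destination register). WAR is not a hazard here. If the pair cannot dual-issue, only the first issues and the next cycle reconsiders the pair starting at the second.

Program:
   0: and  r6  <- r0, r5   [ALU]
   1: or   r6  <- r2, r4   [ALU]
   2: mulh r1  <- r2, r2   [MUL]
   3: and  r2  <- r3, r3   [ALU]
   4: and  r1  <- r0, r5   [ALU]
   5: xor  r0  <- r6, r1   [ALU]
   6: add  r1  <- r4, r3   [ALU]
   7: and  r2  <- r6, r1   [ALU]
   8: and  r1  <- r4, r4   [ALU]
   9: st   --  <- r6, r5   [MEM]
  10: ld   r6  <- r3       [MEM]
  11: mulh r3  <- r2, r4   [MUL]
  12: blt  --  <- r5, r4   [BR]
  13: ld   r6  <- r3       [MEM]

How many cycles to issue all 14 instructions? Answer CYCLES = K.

t=0 i0:and ; WAW r6
t=1 i1/i2:or+mulh ; pair
t=2 i3/i4:and+and ; pair
t=3 i5/i6:xor+add ; pair
t=4 i7/i8:and+and ; pair
t=5 i9:st ; no-port MEM/MEM
t=6 i10:ld ; no-port MEM/MUL
t=7 i11/i12:mulh+blt ; pair
t=8 i13:ld ; tail

CYCLES = 9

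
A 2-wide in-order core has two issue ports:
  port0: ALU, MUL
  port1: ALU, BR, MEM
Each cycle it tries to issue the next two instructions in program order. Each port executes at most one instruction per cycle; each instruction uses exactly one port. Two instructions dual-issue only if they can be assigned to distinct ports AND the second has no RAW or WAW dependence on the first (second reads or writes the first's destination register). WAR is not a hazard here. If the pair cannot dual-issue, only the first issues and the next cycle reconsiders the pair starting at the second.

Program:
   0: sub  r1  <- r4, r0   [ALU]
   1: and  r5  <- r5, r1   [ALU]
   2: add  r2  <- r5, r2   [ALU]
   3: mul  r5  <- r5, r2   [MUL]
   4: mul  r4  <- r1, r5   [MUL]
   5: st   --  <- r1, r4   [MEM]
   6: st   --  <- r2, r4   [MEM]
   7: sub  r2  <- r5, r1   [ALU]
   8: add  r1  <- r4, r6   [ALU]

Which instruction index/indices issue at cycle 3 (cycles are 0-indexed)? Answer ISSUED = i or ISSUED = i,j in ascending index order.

ISSUED = 3

0. sub @i0  | RAW r1
1. and @i1  | RAW r5
2. add @i2  | RAW r2
3. mul @i3  | no-port MUL/MUL
4. mul @i4  | RAW r4
5. st @i5  | no-port MEM/MEM
6. st sub @i6&i7  | 2-wide
7. add @i8  | tail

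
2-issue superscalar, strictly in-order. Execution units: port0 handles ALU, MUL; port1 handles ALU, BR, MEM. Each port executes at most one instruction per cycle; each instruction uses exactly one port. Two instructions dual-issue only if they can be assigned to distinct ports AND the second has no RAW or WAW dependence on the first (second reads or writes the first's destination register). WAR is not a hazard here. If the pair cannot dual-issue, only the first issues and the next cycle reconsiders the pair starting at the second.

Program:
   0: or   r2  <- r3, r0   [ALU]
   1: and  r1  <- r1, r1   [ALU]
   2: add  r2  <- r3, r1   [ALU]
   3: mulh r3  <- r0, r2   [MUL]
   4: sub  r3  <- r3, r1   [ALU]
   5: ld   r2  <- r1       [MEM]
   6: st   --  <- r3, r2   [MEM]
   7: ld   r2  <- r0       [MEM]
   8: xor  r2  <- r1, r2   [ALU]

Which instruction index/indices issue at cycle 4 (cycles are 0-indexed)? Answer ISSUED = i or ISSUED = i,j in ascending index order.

#0 head=0: or.ALU/and.ALU i0+i1 2-wide
#1 head=2: add.ALU i2 RAW r2
#2 head=3: mulh.MUL i3 RAW+WAW r3
#3 head=4: sub.ALU/ld.MEM i4+i5 2-wide
#4 head=6: st.MEM i6 no-port MEM/MEM
#5 head=7: ld.MEM i7 RAW+WAW r2
#6 head=8: xor.ALU i8 tail

ISSUED = 6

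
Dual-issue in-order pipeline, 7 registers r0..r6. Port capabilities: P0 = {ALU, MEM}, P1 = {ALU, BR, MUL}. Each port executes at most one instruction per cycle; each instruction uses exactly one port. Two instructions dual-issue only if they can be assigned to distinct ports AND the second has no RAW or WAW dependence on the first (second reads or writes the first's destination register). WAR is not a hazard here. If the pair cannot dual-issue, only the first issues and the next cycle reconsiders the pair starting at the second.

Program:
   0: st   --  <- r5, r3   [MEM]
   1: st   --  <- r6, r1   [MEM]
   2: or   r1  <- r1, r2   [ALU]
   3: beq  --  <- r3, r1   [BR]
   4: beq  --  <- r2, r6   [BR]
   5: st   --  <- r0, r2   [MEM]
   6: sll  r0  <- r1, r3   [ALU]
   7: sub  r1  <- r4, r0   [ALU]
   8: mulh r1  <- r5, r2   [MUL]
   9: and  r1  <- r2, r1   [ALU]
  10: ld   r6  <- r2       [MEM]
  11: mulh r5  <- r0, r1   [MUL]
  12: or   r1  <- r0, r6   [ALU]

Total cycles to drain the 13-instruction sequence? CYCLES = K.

CYCLES = 9

0. st.MEM @i0  | no-port MEM/MEM
1. st.MEM;or.ALU @i1,i2  | pair
2. beq.BR @i3  | no-port BR/BR
3. beq.BR;st.MEM @i4,i5  | pair
4. sll.ALU @i6  | RAW r0
5. sub.ALU @i7  | WAW r1
6. mulh.MUL @i8  | RAW+WAW r1
7. and.ALU;ld.MEM @i9,i10  | pair
8. mulh.MUL;or.ALU @i11,i12  | pair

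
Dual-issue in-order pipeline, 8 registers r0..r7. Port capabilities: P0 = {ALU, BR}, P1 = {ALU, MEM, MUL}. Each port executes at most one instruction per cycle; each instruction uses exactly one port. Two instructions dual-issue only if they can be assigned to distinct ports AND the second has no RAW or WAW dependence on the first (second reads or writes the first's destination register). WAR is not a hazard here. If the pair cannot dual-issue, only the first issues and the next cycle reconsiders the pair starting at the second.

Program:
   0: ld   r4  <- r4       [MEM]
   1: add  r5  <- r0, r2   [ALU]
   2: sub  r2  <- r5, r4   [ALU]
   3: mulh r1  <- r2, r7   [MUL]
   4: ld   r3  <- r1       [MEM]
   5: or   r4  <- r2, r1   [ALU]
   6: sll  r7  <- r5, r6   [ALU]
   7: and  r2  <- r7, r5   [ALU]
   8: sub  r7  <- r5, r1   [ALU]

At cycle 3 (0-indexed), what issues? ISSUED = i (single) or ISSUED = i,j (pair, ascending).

t=0 i0,i1:ld add ; pair
t=1 i2:sub ; RAW r2
t=2 i3:mulh ; no-port MUL/MEM
t=3 i4,i5:ld or ; pair
t=4 i6:sll ; RAW r7
t=5 i7,i8:and sub ; pair

ISSUED = 4,5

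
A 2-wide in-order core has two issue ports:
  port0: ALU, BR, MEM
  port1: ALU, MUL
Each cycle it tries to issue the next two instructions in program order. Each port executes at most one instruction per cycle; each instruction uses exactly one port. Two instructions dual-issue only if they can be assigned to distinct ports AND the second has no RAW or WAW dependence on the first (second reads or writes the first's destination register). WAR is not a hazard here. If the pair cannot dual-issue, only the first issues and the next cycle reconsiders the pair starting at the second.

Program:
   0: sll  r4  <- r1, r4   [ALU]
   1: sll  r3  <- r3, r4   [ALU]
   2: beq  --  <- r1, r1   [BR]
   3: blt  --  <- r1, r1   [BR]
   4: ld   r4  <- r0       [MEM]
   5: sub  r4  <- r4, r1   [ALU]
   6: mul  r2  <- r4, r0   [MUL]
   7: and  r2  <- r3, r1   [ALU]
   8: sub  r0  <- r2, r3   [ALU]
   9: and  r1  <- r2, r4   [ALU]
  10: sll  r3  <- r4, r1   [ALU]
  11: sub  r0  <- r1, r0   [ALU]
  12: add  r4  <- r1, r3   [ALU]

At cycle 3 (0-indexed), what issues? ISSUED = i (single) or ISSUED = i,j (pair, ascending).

ISSUED = 4

  cy0 -> i0 (sll) RAW r4
  cy1 -> i1/i2 (sll;beq) dual
  cy2 -> i3 (blt) no-port BR/MEM
  cy3 -> i4 (ld) RAW+WAW r4
  cy4 -> i5 (sub) RAW r4
  cy5 -> i6 (mul) WAW r2
  cy6 -> i7 (and) RAW r2
  cy7 -> i8/i9 (sub;and) dual
  cy8 -> i10/i11 (sll;sub) dual
  cy9 -> i12 (add) tail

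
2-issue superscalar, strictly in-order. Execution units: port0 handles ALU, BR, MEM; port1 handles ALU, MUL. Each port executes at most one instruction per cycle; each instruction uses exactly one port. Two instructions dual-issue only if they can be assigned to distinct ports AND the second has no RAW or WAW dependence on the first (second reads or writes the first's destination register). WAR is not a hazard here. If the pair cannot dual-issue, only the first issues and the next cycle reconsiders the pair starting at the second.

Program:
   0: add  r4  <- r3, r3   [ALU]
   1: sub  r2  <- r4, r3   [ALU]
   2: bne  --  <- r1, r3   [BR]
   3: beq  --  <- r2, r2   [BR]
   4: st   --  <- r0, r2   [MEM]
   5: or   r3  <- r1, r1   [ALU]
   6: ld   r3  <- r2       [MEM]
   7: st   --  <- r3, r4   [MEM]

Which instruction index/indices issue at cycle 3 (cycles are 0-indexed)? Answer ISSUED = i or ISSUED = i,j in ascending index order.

t=0 i0:add ; RAW r4
t=1 i1,i2:sub bne ; pair
t=2 i3:beq ; no-port BR/MEM
t=3 i4,i5:st or ; pair
t=4 i6:ld ; no-port MEM/MEM
t=5 i7:st ; tail

ISSUED = 4,5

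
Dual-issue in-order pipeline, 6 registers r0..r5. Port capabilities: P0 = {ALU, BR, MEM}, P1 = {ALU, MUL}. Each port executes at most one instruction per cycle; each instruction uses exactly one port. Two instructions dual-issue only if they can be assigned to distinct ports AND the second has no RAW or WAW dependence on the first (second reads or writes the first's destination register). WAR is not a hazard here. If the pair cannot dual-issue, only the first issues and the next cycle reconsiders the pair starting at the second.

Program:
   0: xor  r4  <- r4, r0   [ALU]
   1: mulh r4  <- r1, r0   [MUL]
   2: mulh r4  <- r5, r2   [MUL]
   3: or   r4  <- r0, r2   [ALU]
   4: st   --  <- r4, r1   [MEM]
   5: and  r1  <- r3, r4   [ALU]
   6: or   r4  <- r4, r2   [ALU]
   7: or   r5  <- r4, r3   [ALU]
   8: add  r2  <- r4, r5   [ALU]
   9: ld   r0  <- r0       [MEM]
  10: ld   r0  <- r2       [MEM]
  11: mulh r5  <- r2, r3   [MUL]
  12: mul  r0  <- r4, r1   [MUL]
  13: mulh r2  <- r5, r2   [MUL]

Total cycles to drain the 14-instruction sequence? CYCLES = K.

CYCLES = 11

0. xor.ALU @i0  | WAW r4
1. mulh.MUL @i1  | no-port MUL/MUL
2. mulh.MUL @i2  | WAW r4
3. or.ALU @i3  | RAW r4
4. st.MEM/and.ALU @i4&i5  | dual
5. or.ALU @i6  | RAW r4
6. or.ALU @i7  | RAW r5
7. add.ALU/ld.MEM @i8&i9  | dual
8. ld.MEM/mulh.MUL @i10&i11  | dual
9. mul.MUL @i12  | no-port MUL/MUL
10. mulh.MUL @i13  | tail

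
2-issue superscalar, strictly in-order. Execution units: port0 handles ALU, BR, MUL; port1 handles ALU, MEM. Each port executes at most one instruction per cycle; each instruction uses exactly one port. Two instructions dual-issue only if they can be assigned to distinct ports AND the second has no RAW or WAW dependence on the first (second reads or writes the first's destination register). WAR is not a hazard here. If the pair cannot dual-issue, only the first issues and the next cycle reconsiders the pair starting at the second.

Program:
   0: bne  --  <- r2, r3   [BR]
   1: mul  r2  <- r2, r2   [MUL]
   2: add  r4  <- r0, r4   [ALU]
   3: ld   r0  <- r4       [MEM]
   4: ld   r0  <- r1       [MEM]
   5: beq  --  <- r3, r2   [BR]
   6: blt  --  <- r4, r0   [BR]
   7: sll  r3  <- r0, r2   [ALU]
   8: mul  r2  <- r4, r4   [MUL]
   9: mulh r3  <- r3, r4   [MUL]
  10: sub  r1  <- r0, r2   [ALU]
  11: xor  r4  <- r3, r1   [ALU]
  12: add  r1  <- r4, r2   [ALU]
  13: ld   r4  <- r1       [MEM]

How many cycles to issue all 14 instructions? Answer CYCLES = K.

CYCLES = 10

#0 head=0: bne.BR i0 no-port BR/MUL
#1 head=1: mul.MUL+add.ALU i1,i2 dual
#2 head=3: ld.MEM i3 no-port MEM/MEM
#3 head=4: ld.MEM+beq.BR i4,i5 dual
#4 head=6: blt.BR+sll.ALU i6,i7 dual
#5 head=8: mul.MUL i8 no-port MUL/MUL
#6 head=9: mulh.MUL+sub.ALU i9,i10 dual
#7 head=11: xor.ALU i11 RAW r4
#8 head=12: add.ALU i12 RAW r1
#9 head=13: ld.MEM i13 tail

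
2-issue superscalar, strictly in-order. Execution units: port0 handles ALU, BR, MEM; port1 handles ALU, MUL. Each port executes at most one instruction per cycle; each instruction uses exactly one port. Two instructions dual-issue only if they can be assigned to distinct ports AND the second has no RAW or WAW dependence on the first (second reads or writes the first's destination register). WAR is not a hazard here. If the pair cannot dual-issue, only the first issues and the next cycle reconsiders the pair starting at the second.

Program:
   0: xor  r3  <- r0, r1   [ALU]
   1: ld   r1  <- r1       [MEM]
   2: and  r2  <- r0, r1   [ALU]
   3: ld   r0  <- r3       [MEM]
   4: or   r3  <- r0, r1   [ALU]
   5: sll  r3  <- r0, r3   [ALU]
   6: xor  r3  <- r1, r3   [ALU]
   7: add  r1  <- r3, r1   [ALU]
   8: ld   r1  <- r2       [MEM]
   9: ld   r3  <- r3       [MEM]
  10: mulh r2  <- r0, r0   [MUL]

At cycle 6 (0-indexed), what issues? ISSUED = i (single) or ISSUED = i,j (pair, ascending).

ISSUED = 8

[0] i0+i1  xor.ALU+ld.MEM  -- pair
[1] i2+i3  and.ALU+ld.MEM  -- pair
[2] i4  or.ALU  -- RAW+WAW r3
[3] i5  sll.ALU  -- RAW+WAW r3
[4] i6  xor.ALU  -- RAW r3
[5] i7  add.ALU  -- WAW r1
[6] i8  ld.MEM  -- no-port MEM/MEM
[7] i9+i10  ld.MEM+mulh.MUL  -- pair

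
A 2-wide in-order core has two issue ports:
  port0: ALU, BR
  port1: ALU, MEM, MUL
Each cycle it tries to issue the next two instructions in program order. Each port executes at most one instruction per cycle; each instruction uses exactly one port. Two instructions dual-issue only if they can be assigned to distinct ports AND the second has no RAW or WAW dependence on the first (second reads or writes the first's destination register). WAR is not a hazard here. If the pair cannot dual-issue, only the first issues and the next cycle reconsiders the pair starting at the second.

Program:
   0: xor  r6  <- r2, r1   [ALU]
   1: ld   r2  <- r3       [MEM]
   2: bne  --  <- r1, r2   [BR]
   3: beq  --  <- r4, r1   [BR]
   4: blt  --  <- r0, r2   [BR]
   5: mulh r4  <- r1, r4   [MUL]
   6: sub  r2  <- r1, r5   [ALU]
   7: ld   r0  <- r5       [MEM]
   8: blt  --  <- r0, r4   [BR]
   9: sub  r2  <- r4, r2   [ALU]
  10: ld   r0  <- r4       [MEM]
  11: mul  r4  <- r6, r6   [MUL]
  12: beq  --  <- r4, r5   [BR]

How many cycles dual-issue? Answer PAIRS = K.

#0 head=0: xor.ALU/ld.MEM i0,i1 2-wide
#1 head=2: bne.BR i2 no-port BR/BR
#2 head=3: beq.BR i3 no-port BR/BR
#3 head=4: blt.BR/mulh.MUL i4,i5 2-wide
#4 head=6: sub.ALU/ld.MEM i6,i7 2-wide
#5 head=8: blt.BR/sub.ALU i8,i9 2-wide
#6 head=10: ld.MEM i10 no-port MEM/MUL
#7 head=11: mul.MUL i11 RAW r4
#8 head=12: beq.BR i12 tail

PAIRS = 4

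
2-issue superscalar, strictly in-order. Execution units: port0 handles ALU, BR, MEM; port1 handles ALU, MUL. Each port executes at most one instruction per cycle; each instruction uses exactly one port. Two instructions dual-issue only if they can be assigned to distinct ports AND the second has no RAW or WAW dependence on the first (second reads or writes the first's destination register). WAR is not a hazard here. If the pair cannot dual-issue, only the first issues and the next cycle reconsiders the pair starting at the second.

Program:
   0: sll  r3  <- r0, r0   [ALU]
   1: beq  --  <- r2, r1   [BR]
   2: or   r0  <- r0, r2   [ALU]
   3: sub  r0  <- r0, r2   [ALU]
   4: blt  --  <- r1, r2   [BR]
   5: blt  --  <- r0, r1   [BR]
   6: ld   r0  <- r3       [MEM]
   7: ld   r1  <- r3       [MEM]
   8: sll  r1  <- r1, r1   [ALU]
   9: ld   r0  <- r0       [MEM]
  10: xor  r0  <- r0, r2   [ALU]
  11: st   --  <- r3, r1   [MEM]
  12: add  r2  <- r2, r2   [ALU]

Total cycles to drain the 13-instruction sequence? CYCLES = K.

CYCLES = 9

[0] i0+i1  sll+beq  -- 2-wide
[1] i2  or  -- RAW+WAW r0
[2] i3+i4  sub+blt  -- 2-wide
[3] i5  blt  -- no-port BR/MEM
[4] i6  ld  -- no-port MEM/MEM
[5] i7  ld  -- RAW+WAW r1
[6] i8+i9  sll+ld  -- 2-wide
[7] i10+i11  xor+st  -- 2-wide
[8] i12  add  -- tail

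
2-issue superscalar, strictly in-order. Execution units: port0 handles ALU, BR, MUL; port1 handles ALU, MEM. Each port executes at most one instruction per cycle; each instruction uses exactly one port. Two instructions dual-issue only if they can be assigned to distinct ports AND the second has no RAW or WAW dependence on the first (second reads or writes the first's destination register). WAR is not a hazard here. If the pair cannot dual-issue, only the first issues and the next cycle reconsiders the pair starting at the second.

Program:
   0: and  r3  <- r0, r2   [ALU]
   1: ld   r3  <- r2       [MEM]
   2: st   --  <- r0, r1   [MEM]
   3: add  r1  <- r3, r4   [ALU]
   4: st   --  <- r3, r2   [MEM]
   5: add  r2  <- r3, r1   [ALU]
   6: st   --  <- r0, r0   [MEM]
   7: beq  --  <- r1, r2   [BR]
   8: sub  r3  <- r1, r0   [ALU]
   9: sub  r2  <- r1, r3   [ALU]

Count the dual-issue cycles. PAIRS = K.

c0: i0 and.ALU  WAW r3
c1: i1 ld.MEM  no-port MEM/MEM
c2: i2,i3 st.MEM add.ALU  2-wide
c3: i4,i5 st.MEM add.ALU  2-wide
c4: i6,i7 st.MEM beq.BR  2-wide
c5: i8 sub.ALU  RAW r3
c6: i9 sub.ALU  tail

PAIRS = 3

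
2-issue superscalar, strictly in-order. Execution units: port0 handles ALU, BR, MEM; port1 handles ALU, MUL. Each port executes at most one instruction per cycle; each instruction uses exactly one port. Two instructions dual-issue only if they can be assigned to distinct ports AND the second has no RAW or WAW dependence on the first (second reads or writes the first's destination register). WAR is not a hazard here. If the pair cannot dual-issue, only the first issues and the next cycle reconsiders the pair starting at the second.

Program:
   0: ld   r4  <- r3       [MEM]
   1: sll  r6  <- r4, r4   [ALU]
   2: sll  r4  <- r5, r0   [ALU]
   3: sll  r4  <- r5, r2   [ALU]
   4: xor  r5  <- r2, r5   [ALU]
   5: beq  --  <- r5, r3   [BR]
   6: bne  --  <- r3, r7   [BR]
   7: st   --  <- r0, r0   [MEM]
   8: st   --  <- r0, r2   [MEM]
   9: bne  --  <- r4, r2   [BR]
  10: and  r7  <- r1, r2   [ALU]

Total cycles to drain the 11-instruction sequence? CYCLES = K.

c0: i0 ld.MEM  RAW r4
c1: i1/i2 sll.ALU;sll.ALU  dual
c2: i3/i4 sll.ALU;xor.ALU  dual
c3: i5 beq.BR  no-port BR/BR
c4: i6 bne.BR  no-port BR/MEM
c5: i7 st.MEM  no-port MEM/MEM
c6: i8 st.MEM  no-port MEM/BR
c7: i9/i10 bne.BR;and.ALU  dual

CYCLES = 8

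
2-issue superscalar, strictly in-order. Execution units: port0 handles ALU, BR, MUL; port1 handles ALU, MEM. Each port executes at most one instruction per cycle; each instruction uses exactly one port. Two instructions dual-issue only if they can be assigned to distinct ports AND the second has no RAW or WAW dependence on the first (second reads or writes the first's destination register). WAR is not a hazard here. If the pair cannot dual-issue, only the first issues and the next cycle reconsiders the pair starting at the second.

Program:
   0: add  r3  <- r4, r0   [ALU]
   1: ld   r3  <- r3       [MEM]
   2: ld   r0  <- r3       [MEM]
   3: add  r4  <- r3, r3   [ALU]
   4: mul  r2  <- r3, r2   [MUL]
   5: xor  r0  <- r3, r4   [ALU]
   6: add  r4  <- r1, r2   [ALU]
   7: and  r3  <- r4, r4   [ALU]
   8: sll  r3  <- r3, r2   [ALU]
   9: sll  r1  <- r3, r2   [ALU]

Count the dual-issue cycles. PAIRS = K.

t=0 i0:add.ALU ; RAW+WAW r3
t=1 i1:ld.MEM ; no-port MEM/MEM
t=2 i2+i3:ld.MEM+add.ALU ; dual
t=3 i4+i5:mul.MUL+xor.ALU ; dual
t=4 i6:add.ALU ; RAW r4
t=5 i7:and.ALU ; RAW+WAW r3
t=6 i8:sll.ALU ; RAW r3
t=7 i9:sll.ALU ; tail

PAIRS = 2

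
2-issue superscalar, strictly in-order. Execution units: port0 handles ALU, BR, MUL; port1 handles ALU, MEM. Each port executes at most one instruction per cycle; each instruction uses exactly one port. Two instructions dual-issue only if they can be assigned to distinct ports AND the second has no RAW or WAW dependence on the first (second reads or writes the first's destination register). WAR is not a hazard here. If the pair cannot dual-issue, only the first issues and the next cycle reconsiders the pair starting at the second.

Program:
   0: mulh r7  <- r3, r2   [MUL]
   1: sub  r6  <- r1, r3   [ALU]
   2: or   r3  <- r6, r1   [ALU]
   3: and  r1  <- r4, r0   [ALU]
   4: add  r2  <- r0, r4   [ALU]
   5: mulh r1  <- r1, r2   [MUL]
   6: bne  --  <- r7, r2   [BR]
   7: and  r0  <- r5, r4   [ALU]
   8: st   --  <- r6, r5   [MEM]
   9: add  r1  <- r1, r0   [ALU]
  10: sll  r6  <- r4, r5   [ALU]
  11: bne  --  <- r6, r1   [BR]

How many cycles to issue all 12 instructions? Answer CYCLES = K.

0. mulh sub @i0/i1  | 2-wide
1. or and @i2/i3  | 2-wide
2. add @i4  | RAW r2
3. mulh @i5  | no-port MUL/BR
4. bne and @i6/i7  | 2-wide
5. st add @i8/i9  | 2-wide
6. sll @i10  | RAW r6
7. bne @i11  | tail

CYCLES = 8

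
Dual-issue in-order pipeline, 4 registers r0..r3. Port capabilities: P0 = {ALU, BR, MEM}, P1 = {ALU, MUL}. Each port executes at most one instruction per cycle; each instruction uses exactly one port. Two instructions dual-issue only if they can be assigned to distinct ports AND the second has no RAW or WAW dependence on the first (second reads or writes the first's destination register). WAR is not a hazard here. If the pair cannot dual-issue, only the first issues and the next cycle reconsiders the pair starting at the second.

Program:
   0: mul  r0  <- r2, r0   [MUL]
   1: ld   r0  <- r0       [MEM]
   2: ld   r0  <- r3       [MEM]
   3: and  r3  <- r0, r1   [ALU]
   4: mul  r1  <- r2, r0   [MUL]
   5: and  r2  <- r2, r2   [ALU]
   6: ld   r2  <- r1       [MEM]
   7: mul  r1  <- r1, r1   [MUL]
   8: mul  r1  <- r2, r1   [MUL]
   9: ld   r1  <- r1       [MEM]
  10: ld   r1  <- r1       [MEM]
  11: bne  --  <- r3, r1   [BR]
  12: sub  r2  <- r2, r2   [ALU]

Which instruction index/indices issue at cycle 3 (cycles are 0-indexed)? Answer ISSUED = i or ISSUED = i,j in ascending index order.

ISSUED = 3,4

t=0 i0:mul.MUL ; RAW+WAW r0
t=1 i1:ld.MEM ; no-port MEM/MEM
t=2 i2:ld.MEM ; RAW r0
t=3 i3/i4:and.ALU/mul.MUL ; dual
t=4 i5:and.ALU ; WAW r2
t=5 i6/i7:ld.MEM/mul.MUL ; dual
t=6 i8:mul.MUL ; RAW+WAW r1
t=7 i9:ld.MEM ; no-port MEM/MEM
t=8 i10:ld.MEM ; no-port MEM/BR
t=9 i11/i12:bne.BR/sub.ALU ; dual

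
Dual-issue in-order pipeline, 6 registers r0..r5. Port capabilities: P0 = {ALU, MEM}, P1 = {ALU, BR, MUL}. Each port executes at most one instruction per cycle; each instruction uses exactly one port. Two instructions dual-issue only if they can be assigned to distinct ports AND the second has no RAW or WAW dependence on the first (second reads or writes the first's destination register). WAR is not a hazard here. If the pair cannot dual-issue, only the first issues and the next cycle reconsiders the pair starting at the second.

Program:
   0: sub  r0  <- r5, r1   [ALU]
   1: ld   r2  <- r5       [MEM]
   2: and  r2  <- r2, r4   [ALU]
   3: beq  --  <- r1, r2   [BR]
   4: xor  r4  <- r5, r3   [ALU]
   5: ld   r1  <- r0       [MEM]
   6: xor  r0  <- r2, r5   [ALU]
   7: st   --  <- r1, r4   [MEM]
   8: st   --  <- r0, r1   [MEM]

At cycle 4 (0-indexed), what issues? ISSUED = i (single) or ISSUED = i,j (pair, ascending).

ISSUED = 7

c0: i0+i1 sub.ALU;ld.MEM  2-wide
c1: i2 and.ALU  RAW r2
c2: i3+i4 beq.BR;xor.ALU  2-wide
c3: i5+i6 ld.MEM;xor.ALU  2-wide
c4: i7 st.MEM  no-port MEM/MEM
c5: i8 st.MEM  tail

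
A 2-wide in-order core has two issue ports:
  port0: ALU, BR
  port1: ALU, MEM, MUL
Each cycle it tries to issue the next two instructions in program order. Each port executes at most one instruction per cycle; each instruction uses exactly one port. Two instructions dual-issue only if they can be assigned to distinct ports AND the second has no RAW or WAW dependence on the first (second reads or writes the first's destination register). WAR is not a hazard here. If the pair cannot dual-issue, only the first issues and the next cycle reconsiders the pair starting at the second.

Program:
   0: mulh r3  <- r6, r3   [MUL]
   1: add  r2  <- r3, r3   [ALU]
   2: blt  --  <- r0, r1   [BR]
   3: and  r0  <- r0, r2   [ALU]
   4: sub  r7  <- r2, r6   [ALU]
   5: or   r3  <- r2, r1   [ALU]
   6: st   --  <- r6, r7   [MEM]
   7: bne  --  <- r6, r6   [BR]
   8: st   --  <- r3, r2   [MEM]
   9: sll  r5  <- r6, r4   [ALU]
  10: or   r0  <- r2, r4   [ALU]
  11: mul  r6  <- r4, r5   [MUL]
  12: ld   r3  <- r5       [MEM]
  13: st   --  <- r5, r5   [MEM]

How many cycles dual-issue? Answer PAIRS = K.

PAIRS = 5

0. mulh @i0  | RAW r3
1. add;blt @i1,i2  | dual
2. and;sub @i3,i4  | dual
3. or;st @i5,i6  | dual
4. bne;st @i7,i8  | dual
5. sll;or @i9,i10  | dual
6. mul @i11  | no-port MUL/MEM
7. ld @i12  | no-port MEM/MEM
8. st @i13  | tail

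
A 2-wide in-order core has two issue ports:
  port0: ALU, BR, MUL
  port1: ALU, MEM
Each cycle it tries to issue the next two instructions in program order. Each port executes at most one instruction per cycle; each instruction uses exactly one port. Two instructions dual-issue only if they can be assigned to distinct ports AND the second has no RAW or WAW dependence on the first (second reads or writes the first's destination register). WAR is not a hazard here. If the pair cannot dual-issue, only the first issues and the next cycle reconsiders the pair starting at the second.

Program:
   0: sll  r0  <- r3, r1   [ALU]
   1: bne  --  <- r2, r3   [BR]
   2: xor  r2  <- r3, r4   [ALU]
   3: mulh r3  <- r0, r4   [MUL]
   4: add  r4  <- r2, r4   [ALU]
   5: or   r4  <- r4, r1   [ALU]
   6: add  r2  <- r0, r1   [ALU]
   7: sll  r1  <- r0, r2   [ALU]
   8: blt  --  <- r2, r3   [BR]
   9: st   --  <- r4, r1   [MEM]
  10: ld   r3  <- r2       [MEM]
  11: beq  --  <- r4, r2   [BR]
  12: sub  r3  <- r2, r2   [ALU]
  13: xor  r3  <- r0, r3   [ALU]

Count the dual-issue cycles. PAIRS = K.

PAIRS = 5

#0 head=0: sll/bne i0+i1 pair
#1 head=2: xor/mulh i2+i3 pair
#2 head=4: add i4 RAW+WAW r4
#3 head=5: or/add i5+i6 pair
#4 head=7: sll/blt i7+i8 pair
#5 head=9: st i9 no-port MEM/MEM
#6 head=10: ld/beq i10+i11 pair
#7 head=12: sub i12 RAW+WAW r3
#8 head=13: xor i13 tail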